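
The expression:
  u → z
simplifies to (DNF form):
z ∨ ¬u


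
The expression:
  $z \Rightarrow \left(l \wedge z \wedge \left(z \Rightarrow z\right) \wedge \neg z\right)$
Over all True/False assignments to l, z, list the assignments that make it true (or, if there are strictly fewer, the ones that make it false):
is true only for:
  l=False, z=False;
  l=True, z=False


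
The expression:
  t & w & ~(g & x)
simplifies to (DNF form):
(t & w & ~g) | (t & w & ~x)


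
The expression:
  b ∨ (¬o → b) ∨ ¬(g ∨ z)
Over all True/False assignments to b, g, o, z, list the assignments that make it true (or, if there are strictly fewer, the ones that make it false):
is false only for:
  b=False, g=False, o=False, z=True;
  b=False, g=True, o=False, z=False;
  b=False, g=True, o=False, z=True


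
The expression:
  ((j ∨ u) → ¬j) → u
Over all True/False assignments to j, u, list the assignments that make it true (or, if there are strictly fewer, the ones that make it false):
is false only for:
  j=False, u=False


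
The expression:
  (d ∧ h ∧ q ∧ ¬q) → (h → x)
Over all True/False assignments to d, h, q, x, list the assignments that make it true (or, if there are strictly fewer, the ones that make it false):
is always true.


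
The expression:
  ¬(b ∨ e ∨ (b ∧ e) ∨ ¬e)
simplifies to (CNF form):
False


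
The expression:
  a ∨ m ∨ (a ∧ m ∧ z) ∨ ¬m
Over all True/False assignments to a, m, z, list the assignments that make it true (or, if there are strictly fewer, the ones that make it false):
is always true.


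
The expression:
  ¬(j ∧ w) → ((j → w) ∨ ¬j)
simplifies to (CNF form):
w ∨ ¬j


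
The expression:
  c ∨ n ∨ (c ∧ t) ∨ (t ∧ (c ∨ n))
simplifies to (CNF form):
c ∨ n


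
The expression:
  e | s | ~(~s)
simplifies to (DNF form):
e | s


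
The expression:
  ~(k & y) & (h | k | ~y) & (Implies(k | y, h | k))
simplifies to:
~y | (h & ~k)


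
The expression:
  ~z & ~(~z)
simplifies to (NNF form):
False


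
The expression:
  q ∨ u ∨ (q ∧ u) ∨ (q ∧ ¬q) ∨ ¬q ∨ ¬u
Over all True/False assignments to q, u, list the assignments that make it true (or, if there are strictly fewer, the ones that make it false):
is always true.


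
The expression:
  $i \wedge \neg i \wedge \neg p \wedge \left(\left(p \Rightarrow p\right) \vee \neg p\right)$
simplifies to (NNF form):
$\text{False}$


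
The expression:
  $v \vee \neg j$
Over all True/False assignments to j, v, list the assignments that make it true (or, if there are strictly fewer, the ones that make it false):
is false only for:
  j=True, v=False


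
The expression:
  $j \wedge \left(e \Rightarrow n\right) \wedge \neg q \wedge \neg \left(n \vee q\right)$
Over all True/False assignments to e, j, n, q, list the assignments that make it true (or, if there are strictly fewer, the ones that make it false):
is true only for:
  e=False, j=True, n=False, q=False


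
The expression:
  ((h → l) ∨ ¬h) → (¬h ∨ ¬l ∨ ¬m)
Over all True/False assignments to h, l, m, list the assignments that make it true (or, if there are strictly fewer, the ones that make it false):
is false only for:
  h=True, l=True, m=True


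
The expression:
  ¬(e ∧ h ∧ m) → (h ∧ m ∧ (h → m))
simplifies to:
h ∧ m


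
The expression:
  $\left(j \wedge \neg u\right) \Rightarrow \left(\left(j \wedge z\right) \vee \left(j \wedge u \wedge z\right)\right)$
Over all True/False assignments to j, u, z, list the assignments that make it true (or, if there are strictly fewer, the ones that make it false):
is false only for:
  j=True, u=False, z=False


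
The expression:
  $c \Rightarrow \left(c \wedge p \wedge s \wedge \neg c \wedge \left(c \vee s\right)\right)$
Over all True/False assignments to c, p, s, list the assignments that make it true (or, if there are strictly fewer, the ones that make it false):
is true only for:
  c=False, p=False, s=False;
  c=False, p=False, s=True;
  c=False, p=True, s=False;
  c=False, p=True, s=True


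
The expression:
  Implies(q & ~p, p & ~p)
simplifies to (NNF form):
p | ~q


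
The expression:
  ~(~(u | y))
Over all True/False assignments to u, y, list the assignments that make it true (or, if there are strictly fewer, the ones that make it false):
is false only for:
  u=False, y=False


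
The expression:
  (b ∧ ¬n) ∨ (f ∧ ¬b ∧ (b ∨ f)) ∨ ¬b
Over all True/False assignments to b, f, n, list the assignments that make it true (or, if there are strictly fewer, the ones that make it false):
is false only for:
  b=True, f=False, n=True;
  b=True, f=True, n=True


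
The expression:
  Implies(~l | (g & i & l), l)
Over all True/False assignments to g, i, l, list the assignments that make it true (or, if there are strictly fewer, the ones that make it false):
is true only for:
  g=False, i=False, l=True;
  g=False, i=True, l=True;
  g=True, i=False, l=True;
  g=True, i=True, l=True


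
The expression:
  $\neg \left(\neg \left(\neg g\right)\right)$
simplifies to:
$\neg g$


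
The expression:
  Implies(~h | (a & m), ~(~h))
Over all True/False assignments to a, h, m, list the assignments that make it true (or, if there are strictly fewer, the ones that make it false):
is true only for:
  a=False, h=True, m=False;
  a=False, h=True, m=True;
  a=True, h=True, m=False;
  a=True, h=True, m=True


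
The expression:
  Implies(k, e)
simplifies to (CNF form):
e | ~k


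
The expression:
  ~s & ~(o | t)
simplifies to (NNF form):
~o & ~s & ~t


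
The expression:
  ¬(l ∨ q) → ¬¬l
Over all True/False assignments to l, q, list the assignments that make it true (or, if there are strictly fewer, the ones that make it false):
is false only for:
  l=False, q=False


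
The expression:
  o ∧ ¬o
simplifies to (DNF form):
False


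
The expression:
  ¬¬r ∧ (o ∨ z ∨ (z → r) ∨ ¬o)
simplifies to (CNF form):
r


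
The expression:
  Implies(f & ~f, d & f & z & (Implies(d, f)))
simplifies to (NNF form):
True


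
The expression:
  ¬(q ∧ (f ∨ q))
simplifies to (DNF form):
¬q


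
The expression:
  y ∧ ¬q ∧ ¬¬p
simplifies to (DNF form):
p ∧ y ∧ ¬q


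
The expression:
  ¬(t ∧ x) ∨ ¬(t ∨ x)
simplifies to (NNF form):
¬t ∨ ¬x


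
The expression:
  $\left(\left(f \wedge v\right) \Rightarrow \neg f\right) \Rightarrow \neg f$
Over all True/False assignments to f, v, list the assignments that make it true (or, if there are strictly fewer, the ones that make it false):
is false only for:
  f=True, v=False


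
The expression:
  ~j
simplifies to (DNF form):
~j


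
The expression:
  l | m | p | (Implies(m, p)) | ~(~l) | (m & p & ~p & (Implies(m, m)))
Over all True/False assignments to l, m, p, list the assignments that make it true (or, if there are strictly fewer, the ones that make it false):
is always true.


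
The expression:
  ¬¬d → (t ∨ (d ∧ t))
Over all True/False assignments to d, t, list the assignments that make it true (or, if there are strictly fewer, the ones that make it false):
is false only for:
  d=True, t=False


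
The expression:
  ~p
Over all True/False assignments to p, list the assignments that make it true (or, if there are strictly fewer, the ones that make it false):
is true only for:
  p=False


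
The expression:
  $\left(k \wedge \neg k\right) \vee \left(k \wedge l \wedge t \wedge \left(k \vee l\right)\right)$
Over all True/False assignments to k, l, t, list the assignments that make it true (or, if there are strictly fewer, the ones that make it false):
is true only for:
  k=True, l=True, t=True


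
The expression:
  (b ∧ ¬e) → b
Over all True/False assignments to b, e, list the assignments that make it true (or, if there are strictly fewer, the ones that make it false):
is always true.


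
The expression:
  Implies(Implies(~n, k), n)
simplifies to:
n | ~k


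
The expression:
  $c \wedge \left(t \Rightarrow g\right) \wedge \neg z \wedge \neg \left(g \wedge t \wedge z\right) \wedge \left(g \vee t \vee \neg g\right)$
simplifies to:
$c \wedge \neg z \wedge \left(g \vee \neg t\right)$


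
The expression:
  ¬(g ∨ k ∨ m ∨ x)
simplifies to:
¬g ∧ ¬k ∧ ¬m ∧ ¬x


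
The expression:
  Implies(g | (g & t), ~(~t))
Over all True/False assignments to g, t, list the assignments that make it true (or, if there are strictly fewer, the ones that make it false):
is false only for:
  g=True, t=False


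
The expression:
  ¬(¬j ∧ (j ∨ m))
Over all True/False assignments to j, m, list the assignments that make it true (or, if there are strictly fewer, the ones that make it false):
is false only for:
  j=False, m=True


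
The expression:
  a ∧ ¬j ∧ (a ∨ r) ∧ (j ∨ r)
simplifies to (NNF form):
a ∧ r ∧ ¬j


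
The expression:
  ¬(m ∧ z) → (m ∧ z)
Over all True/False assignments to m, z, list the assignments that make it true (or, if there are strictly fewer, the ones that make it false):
is true only for:
  m=True, z=True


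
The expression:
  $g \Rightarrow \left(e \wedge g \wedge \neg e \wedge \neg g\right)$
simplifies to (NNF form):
$\neg g$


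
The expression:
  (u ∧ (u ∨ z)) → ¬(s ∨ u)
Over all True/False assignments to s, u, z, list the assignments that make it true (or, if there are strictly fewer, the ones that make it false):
is true only for:
  s=False, u=False, z=False;
  s=False, u=False, z=True;
  s=True, u=False, z=False;
  s=True, u=False, z=True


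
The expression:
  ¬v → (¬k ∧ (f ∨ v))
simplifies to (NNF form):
v ∨ (f ∧ ¬k)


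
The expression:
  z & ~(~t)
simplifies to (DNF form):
t & z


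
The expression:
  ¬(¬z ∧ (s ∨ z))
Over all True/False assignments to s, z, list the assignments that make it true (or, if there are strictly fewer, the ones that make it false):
is false only for:
  s=True, z=False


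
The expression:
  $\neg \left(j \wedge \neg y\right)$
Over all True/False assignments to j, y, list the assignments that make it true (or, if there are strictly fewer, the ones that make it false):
is false only for:
  j=True, y=False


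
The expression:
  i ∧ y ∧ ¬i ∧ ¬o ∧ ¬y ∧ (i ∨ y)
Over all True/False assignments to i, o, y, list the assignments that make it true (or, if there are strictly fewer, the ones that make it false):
is never true.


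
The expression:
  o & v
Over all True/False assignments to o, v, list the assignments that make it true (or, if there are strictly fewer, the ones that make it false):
is true only for:
  o=True, v=True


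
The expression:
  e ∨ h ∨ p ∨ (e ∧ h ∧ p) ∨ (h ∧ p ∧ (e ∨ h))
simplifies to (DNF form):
e ∨ h ∨ p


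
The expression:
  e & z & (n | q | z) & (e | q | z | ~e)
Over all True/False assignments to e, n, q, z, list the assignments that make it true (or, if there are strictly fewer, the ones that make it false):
is true only for:
  e=True, n=False, q=False, z=True;
  e=True, n=False, q=True, z=True;
  e=True, n=True, q=False, z=True;
  e=True, n=True, q=True, z=True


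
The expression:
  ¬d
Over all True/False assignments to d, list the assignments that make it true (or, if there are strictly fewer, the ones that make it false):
is true only for:
  d=False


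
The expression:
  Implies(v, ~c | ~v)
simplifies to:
~c | ~v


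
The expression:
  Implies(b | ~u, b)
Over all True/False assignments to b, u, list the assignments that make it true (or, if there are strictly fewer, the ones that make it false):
is false only for:
  b=False, u=False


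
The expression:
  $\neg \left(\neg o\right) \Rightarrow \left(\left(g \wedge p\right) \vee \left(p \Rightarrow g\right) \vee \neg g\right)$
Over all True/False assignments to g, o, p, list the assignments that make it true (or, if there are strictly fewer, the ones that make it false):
is always true.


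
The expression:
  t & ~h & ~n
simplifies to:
t & ~h & ~n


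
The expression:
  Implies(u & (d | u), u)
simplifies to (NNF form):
True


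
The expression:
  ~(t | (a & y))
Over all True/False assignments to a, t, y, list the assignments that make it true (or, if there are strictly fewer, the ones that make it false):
is true only for:
  a=False, t=False, y=False;
  a=False, t=False, y=True;
  a=True, t=False, y=False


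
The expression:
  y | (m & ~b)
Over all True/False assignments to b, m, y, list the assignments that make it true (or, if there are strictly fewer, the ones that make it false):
is false only for:
  b=False, m=False, y=False;
  b=True, m=False, y=False;
  b=True, m=True, y=False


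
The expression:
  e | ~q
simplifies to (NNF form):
e | ~q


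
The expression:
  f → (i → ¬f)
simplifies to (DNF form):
¬f ∨ ¬i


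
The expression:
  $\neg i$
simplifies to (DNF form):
$\neg i$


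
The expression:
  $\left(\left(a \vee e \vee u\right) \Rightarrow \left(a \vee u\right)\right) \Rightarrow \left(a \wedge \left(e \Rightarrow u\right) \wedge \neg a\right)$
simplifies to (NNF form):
$e \wedge \neg a \wedge \neg u$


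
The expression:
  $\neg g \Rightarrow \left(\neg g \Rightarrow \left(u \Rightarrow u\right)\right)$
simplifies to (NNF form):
$\text{True}$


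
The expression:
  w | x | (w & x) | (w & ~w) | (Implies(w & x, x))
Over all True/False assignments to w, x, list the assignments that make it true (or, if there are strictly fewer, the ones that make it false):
is always true.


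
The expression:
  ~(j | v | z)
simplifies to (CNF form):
~j & ~v & ~z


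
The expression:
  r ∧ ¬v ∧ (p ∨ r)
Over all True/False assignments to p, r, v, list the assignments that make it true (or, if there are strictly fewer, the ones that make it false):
is true only for:
  p=False, r=True, v=False;
  p=True, r=True, v=False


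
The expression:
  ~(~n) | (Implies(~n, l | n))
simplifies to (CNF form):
l | n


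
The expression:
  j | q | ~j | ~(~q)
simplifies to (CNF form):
True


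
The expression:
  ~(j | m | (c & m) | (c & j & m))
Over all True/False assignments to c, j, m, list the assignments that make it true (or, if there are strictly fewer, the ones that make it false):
is true only for:
  c=False, j=False, m=False;
  c=True, j=False, m=False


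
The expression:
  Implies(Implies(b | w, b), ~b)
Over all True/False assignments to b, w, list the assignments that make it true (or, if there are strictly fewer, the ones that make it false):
is true only for:
  b=False, w=False;
  b=False, w=True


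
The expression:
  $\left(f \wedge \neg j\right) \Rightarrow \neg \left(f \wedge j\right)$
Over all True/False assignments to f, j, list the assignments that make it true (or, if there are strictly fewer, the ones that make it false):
is always true.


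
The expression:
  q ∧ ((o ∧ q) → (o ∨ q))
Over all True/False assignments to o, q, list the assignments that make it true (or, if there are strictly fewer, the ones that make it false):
is true only for:
  o=False, q=True;
  o=True, q=True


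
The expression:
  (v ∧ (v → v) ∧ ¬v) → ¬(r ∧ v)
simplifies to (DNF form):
True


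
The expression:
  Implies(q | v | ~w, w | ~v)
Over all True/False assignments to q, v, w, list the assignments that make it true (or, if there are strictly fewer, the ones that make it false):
is false only for:
  q=False, v=True, w=False;
  q=True, v=True, w=False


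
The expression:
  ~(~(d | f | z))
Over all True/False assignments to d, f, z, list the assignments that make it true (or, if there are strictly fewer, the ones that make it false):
is false only for:
  d=False, f=False, z=False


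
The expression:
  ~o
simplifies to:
~o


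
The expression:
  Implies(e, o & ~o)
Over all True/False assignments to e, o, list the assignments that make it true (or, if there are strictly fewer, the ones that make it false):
is true only for:
  e=False, o=False;
  e=False, o=True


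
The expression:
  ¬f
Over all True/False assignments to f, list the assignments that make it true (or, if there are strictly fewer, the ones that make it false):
is true only for:
  f=False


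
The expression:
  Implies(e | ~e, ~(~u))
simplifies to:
u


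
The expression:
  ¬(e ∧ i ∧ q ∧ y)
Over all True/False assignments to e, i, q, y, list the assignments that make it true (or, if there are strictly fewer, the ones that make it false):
is false only for:
  e=True, i=True, q=True, y=True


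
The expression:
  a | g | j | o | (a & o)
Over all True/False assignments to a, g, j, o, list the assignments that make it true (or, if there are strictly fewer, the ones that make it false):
is false only for:
  a=False, g=False, j=False, o=False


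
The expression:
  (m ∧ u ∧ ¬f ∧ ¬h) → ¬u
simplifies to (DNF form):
f ∨ h ∨ ¬m ∨ ¬u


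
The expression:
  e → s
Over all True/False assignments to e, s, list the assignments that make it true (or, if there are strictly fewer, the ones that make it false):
is false only for:
  e=True, s=False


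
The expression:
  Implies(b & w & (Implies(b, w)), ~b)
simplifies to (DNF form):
~b | ~w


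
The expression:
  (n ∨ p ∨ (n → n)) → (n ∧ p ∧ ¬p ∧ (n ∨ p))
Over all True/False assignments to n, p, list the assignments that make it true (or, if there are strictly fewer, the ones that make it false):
is never true.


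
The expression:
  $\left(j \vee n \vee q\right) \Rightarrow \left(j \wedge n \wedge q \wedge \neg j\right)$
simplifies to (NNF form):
$\neg j \wedge \neg n \wedge \neg q$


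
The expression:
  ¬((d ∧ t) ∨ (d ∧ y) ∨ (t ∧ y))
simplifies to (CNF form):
(¬d ∨ ¬t) ∧ (¬d ∨ ¬y) ∧ (¬t ∨ ¬y)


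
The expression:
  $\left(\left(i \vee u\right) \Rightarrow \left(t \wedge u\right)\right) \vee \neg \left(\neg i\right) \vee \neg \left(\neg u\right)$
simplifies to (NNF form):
$\text{True}$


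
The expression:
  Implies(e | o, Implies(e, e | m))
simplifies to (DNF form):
True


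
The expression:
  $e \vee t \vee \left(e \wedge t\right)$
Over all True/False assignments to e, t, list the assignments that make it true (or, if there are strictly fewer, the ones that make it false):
is false only for:
  e=False, t=False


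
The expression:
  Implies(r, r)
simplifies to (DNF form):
True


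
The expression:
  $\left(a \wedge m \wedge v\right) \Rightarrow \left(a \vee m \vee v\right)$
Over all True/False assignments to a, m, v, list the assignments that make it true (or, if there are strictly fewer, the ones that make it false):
is always true.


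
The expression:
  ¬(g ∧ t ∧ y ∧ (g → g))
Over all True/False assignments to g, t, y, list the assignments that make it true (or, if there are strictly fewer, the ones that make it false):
is false only for:
  g=True, t=True, y=True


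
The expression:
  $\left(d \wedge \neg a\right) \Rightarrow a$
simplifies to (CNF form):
$a \vee \neg d$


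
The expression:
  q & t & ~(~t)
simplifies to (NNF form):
q & t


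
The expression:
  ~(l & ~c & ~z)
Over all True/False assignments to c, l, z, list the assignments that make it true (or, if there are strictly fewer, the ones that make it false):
is false only for:
  c=False, l=True, z=False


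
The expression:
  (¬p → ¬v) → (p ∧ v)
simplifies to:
v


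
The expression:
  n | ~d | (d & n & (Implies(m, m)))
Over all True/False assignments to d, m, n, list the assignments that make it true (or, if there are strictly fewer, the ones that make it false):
is false only for:
  d=True, m=False, n=False;
  d=True, m=True, n=False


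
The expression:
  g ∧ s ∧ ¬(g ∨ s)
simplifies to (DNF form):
False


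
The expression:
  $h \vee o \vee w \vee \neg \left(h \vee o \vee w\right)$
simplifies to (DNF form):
$\text{True}$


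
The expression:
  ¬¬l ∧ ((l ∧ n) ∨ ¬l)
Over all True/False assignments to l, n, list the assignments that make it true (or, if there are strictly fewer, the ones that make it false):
is true only for:
  l=True, n=True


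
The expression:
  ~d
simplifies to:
~d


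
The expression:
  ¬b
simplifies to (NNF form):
¬b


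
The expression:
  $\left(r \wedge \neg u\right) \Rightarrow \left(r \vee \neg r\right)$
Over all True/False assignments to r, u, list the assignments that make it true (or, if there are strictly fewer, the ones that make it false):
is always true.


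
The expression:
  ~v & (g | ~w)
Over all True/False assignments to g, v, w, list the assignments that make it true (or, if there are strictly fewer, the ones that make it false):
is true only for:
  g=False, v=False, w=False;
  g=True, v=False, w=False;
  g=True, v=False, w=True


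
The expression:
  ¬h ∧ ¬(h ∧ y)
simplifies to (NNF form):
¬h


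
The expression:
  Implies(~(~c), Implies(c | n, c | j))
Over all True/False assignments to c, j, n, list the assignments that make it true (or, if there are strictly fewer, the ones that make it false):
is always true.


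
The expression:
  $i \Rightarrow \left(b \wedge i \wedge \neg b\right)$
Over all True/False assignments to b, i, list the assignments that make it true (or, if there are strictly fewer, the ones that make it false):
is true only for:
  b=False, i=False;
  b=True, i=False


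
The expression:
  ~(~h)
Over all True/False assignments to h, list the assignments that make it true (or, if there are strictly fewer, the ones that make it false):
is true only for:
  h=True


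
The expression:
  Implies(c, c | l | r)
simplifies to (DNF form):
True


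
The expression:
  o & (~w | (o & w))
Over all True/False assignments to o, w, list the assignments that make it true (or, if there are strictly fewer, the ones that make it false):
is true only for:
  o=True, w=False;
  o=True, w=True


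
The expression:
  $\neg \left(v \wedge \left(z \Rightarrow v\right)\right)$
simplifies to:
$\neg v$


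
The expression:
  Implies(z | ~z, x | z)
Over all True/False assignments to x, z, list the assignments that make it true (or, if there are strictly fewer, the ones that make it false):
is false only for:
  x=False, z=False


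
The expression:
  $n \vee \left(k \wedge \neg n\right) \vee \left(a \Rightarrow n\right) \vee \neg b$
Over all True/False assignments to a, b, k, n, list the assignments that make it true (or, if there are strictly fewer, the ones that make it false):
is false only for:
  a=True, b=True, k=False, n=False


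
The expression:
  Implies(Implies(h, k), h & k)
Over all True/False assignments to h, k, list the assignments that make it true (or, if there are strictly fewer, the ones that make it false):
is true only for:
  h=True, k=False;
  h=True, k=True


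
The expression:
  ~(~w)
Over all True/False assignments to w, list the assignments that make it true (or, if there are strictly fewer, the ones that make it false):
is true only for:
  w=True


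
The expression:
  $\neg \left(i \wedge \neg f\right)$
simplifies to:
$f \vee \neg i$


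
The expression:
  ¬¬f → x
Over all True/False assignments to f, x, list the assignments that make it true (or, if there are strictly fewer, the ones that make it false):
is false only for:
  f=True, x=False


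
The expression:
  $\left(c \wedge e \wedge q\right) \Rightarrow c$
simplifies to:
$\text{True}$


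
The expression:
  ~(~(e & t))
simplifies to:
e & t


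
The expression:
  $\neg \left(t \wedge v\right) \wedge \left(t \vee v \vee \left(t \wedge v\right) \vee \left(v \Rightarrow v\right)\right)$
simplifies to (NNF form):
$\neg t \vee \neg v$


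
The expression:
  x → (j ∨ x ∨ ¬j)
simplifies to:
True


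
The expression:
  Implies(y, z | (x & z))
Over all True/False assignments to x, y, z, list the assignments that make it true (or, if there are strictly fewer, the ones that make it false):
is false only for:
  x=False, y=True, z=False;
  x=True, y=True, z=False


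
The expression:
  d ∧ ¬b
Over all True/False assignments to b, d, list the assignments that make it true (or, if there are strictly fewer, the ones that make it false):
is true only for:
  b=False, d=True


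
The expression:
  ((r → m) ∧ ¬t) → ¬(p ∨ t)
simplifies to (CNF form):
(r ∨ t ∨ ¬p) ∧ (t ∨ ¬m ∨ ¬p)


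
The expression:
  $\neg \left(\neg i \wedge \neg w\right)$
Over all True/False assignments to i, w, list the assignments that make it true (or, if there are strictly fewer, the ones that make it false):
is false only for:
  i=False, w=False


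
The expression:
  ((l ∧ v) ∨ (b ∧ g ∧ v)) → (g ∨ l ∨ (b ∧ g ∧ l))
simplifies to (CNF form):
True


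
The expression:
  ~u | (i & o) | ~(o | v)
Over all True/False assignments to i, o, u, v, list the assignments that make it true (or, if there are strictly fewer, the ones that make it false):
is false only for:
  i=False, o=False, u=True, v=True;
  i=False, o=True, u=True, v=False;
  i=False, o=True, u=True, v=True;
  i=True, o=False, u=True, v=True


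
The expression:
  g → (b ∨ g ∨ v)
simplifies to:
True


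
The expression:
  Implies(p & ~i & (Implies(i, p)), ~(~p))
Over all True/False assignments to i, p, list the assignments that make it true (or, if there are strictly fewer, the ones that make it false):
is always true.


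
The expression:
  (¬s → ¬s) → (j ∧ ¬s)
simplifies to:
j ∧ ¬s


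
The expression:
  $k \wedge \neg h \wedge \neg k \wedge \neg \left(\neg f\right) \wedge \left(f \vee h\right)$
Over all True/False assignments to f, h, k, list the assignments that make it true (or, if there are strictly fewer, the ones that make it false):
is never true.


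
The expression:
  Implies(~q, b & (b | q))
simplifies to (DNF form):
b | q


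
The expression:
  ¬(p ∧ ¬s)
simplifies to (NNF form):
s ∨ ¬p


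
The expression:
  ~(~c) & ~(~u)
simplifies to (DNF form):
c & u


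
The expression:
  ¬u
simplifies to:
¬u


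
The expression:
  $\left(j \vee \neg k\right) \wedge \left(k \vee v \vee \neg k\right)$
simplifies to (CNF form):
$j \vee \neg k$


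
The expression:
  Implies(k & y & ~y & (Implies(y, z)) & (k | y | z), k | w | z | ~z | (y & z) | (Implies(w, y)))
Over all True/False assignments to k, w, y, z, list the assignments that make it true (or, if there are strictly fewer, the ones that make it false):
is always true.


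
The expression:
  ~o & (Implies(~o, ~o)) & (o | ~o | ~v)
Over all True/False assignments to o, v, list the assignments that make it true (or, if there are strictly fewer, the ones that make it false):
is true only for:
  o=False, v=False;
  o=False, v=True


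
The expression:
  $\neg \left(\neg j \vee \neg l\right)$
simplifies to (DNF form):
$j \wedge l$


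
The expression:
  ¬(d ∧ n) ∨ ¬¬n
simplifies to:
True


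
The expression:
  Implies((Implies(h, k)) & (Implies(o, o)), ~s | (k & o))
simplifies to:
~s | (k & o) | (h & ~k)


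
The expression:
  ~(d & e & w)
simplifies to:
~d | ~e | ~w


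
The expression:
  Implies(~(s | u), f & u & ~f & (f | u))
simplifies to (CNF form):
s | u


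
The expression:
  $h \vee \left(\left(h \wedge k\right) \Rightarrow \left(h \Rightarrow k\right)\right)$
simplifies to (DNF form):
$\text{True}$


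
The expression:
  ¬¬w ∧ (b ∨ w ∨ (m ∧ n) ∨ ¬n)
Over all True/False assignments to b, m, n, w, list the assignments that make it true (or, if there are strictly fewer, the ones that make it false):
is true only for:
  b=False, m=False, n=False, w=True;
  b=False, m=False, n=True, w=True;
  b=False, m=True, n=False, w=True;
  b=False, m=True, n=True, w=True;
  b=True, m=False, n=False, w=True;
  b=True, m=False, n=True, w=True;
  b=True, m=True, n=False, w=True;
  b=True, m=True, n=True, w=True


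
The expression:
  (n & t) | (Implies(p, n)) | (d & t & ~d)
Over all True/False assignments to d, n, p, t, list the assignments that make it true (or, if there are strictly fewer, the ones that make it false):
is false only for:
  d=False, n=False, p=True, t=False;
  d=False, n=False, p=True, t=True;
  d=True, n=False, p=True, t=False;
  d=True, n=False, p=True, t=True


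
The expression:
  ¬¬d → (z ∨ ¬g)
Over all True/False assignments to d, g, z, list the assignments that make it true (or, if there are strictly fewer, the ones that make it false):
is false only for:
  d=True, g=True, z=False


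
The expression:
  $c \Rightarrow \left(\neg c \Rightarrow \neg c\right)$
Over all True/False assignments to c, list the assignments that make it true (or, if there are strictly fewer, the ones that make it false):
is always true.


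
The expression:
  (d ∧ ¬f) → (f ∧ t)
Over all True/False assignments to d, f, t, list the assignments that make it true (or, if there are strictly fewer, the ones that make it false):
is false only for:
  d=True, f=False, t=False;
  d=True, f=False, t=True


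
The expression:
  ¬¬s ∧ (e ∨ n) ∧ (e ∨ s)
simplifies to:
s ∧ (e ∨ n)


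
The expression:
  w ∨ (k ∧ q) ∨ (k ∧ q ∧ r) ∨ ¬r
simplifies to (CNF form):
(k ∨ w ∨ ¬r) ∧ (q ∨ w ∨ ¬r)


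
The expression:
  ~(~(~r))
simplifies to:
~r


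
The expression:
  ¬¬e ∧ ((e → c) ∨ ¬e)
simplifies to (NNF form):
c ∧ e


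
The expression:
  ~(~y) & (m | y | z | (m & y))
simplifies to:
y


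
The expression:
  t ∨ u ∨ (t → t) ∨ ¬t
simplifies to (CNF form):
True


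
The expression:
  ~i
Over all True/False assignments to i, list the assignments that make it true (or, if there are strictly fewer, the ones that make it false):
is true only for:
  i=False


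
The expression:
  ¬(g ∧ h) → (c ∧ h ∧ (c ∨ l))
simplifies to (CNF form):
h ∧ (c ∨ g)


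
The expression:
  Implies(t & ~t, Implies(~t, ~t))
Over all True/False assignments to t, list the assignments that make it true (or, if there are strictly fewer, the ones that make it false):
is always true.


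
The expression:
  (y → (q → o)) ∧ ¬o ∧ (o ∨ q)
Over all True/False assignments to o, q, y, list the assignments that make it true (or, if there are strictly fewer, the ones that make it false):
is true only for:
  o=False, q=True, y=False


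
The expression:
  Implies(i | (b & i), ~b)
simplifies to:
~b | ~i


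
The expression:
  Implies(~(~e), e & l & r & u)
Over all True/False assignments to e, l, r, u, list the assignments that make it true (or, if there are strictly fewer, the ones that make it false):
is false only for:
  e=True, l=False, r=False, u=False;
  e=True, l=False, r=False, u=True;
  e=True, l=False, r=True, u=False;
  e=True, l=False, r=True, u=True;
  e=True, l=True, r=False, u=False;
  e=True, l=True, r=False, u=True;
  e=True, l=True, r=True, u=False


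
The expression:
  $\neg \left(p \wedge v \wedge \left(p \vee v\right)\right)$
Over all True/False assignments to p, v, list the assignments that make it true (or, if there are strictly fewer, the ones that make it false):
is false only for:
  p=True, v=True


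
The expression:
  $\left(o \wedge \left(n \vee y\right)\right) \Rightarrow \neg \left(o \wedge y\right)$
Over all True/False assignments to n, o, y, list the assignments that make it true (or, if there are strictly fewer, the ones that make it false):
is false only for:
  n=False, o=True, y=True;
  n=True, o=True, y=True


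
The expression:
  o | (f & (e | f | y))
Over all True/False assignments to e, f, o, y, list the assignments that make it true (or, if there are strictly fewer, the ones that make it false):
is false only for:
  e=False, f=False, o=False, y=False;
  e=False, f=False, o=False, y=True;
  e=True, f=False, o=False, y=False;
  e=True, f=False, o=False, y=True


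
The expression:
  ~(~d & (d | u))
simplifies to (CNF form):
d | ~u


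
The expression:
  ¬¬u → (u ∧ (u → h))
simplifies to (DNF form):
h ∨ ¬u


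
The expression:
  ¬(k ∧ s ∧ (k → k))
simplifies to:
¬k ∨ ¬s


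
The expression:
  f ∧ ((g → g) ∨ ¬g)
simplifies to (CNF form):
f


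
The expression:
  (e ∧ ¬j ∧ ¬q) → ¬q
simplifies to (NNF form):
True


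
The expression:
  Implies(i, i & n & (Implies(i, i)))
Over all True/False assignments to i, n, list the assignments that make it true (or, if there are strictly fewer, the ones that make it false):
is false only for:
  i=True, n=False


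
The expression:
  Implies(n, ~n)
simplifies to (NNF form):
~n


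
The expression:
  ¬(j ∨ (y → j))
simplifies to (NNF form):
y ∧ ¬j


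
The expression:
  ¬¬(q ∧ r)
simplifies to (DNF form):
q ∧ r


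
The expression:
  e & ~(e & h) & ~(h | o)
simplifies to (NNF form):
e & ~h & ~o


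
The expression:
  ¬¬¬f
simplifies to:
¬f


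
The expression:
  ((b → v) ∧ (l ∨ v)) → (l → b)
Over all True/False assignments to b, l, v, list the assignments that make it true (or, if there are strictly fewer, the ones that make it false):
is false only for:
  b=False, l=True, v=False;
  b=False, l=True, v=True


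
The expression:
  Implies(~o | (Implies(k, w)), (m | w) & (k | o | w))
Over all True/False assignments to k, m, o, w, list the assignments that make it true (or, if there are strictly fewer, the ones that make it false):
is false only for:
  k=False, m=False, o=False, w=False;
  k=False, m=False, o=True, w=False;
  k=False, m=True, o=False, w=False;
  k=True, m=False, o=False, w=False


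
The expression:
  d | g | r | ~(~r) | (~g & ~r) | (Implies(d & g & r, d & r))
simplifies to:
True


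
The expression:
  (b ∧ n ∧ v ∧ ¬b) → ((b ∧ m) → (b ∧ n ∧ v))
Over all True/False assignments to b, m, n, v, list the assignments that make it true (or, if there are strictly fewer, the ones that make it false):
is always true.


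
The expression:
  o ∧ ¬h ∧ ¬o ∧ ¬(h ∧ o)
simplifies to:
False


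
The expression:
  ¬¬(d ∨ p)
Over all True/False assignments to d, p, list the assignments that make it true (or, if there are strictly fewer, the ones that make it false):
is false only for:
  d=False, p=False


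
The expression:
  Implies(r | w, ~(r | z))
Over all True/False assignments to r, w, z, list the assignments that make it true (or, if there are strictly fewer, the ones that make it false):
is true only for:
  r=False, w=False, z=False;
  r=False, w=False, z=True;
  r=False, w=True, z=False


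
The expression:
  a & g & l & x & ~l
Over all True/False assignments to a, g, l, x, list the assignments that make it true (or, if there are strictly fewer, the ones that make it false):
is never true.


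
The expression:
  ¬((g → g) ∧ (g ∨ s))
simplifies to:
¬g ∧ ¬s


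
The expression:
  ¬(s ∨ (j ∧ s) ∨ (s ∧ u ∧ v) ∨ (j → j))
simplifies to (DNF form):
False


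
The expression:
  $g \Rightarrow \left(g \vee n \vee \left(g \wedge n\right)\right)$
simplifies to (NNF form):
$\text{True}$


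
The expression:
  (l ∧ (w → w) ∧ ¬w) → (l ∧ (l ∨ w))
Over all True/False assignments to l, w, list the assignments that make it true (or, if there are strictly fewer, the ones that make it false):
is always true.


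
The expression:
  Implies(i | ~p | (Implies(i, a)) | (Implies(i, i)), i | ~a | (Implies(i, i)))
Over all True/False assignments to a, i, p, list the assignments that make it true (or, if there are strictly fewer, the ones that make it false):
is always true.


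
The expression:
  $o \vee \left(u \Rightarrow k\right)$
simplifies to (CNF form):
$k \vee o \vee \neg u$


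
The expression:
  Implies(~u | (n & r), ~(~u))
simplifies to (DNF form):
u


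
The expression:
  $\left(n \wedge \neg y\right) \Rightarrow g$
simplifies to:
$g \vee y \vee \neg n$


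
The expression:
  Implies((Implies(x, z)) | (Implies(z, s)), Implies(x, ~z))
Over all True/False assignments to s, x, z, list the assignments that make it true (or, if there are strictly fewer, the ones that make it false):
is false only for:
  s=False, x=True, z=True;
  s=True, x=True, z=True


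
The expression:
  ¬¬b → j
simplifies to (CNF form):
j ∨ ¬b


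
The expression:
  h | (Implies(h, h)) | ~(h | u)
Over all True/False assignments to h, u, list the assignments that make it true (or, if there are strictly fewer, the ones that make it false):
is always true.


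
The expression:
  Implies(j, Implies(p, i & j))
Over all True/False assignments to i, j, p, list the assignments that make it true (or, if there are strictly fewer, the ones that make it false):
is false only for:
  i=False, j=True, p=True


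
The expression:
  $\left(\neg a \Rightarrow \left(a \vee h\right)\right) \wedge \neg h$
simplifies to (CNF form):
$a \wedge \neg h$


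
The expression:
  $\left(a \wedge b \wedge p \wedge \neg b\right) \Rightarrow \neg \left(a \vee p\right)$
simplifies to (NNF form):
$\text{True}$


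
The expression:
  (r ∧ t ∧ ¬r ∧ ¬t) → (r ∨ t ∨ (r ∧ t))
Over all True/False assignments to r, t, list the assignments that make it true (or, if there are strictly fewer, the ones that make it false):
is always true.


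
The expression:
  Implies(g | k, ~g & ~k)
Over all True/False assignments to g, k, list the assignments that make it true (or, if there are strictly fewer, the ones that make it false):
is true only for:
  g=False, k=False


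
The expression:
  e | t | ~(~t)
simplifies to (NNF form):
e | t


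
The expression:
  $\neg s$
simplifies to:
$\neg s$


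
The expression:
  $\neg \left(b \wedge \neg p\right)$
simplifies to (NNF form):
$p \vee \neg b$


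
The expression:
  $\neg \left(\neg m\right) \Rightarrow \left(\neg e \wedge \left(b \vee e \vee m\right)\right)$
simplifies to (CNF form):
$\neg e \vee \neg m$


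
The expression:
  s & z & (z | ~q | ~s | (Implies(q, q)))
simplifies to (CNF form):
s & z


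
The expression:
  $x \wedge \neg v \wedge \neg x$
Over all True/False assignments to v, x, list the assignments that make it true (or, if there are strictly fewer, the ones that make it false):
is never true.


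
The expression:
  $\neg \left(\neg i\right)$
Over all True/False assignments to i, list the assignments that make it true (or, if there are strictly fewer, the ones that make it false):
is true only for:
  i=True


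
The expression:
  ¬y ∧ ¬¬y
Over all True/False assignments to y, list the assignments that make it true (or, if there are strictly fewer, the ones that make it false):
is never true.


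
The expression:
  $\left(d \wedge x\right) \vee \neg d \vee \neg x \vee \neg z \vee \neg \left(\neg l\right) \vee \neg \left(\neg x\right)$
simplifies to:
$\text{True}$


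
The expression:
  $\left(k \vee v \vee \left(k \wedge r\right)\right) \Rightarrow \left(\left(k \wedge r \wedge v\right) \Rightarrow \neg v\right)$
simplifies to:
$\neg k \vee \neg r \vee \neg v$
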